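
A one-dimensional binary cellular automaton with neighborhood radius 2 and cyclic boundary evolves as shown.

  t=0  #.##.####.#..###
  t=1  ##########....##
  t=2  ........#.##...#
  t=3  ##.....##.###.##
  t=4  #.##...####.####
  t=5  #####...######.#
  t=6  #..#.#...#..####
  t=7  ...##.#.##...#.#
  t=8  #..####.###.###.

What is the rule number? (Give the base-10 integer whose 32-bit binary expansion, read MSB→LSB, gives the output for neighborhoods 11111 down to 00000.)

  nb #####: next=.  (t=1,i=0, bit31=0)
  nb ####.: next=#  (t=0,i=7, bit30=1)
  nb ###.#: next=#  (t=0,i=0, bit29=1)
  nb ###..: next=.  (t=1,i=9, bit28=0)
  nb ##.##: next=#  (t=0,i=1, bit27=1)
  nb ##.#.: next=#  (t=0,i=9, bit26=1)
  nb ##..#: next=.  (t=6,i=1, bit25=0)
  nb ##...: next=#  (t=1,i=10, bit24=1)
  nb #.###: next=#  (t=0,i=5, bit23=1)
  nb #.##.: next=#  (t=0,i=2, bit22=1)
  nb #.#.#: next=#  (t=7,i=6, bit21=1)
  nb #.#..: next=.  (t=0,i=10, bit20=0)
  nb #..##: next=.  (t=0,i=12, bit19=0)
  nb #..#.: next=.  (t=6,i=2, bit18=0)
  nb #...#: next=.  (t=2,i=13, bit17=0)
  nb #....: next=#  (t=1,i=11, bit16=1)
  nb .####: next=#  (t=0,i=6, bit15=1)
  nb .###.: next=.  (t=3,i=11, bit14=0)
  nb .##.#: next=#  (t=0,i=3, bit13=1)
  nb .##..: next=#  (t=2,i=11, bit12=1)
  nb .#.##: next=.  (t=2,i=9, bit11=0)
  nb .#.#.: next=#  (t=6,i=4, bit10=1)
  nb .#..#: next=.  (t=0,i=11, bit9=0)
  nb .#...: next=#  (t=2,i=0, bit8=1)
  nb ..###: next=.  (t=0,i=13, bit7=0)
  nb ..##.: next=#  (t=3,i=7, bit6=1)
  nb ..#.#: next=#  (t=2,i=8, bit5=1)
  nb ..#..: next=#  (t=2,i=15, bit4=1)
  nb ...##: next=.  (t=1,i=13, bit3=0)
  nb ...#.: next=#  (t=2,i=7, bit2=1)
  nb ....#: next=.  (t=1,i=12, bit1=0)
  nb .....: next=.  (t=2,i=2, bit0=0)
  bits 01101101111000011011010101110100 = 1843508596

1843508596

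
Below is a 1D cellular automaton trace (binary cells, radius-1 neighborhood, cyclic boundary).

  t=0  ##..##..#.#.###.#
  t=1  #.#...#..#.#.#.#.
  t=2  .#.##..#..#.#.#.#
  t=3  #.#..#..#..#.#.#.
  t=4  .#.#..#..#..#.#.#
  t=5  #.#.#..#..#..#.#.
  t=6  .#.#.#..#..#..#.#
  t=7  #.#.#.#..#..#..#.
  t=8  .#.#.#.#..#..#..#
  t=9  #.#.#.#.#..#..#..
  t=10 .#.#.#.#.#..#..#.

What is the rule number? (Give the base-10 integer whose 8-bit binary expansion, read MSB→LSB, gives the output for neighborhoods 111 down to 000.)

  nb ###: next=#  (t=0,i=0, bit7=1)
  nb ##.: next=.  (t=0,i=1, bit6=0)
  nb #.#: next=#  (t=0,i=9, bit5=1)
  nb #..: next=#  (t=0,i=2, bit4=1)
  nb .##: next=.  (t=0,i=4, bit3=0)
  nb .#.: next=.  (t=0,i=8, bit2=0)
  nb ..#: next=.  (t=0,i=3, bit1=0)
  nb ...: next=#  (t=1,i=4, bit0=1)
  bits 10110001 = 177

177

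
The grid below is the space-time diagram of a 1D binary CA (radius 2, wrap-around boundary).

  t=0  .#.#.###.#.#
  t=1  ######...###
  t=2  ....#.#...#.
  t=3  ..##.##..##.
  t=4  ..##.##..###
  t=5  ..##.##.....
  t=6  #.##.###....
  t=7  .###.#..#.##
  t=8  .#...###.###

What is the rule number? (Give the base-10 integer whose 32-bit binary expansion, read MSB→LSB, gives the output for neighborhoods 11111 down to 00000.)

  nb #####: next=.  (t=1,i=0, bit31=0)
  nb ####.: next=#  (t=1,i=4, bit30=1)
  nb ###.#: next=.  (t=0,i=7, bit29=0)
  nb ###..: next=.  (t=1,i=5, bit28=0)
  nb ##.##: next=.  (t=3,i=4, bit27=0)
  nb ##.#.: next=.  (t=0,i=8, bit26=0)
  nb ##..#: next=.  (t=3,i=7, bit25=0)
  nb ##...: next=#  (t=1,i=6, bit24=1)
  nb #.###: next=#  (t=0,i=5, bit23=1)
  nb #.##.: next=#  (t=3,i=5, bit22=1)
  nb #.#.#: next=#  (t=0,i=1, bit21=1)
  nb #.#..: next=#  (t=2,i=6, bit20=1)
  nb #..##: next=.  (t=3,i=8, bit19=0)
  nb #..#.: next=#  (t=7,i=7, bit18=1)
  nb #...#: next=.  (t=1,i=7, bit17=0)
  nb #....: next=.  (t=2,i=0, bit16=0)
  nb .####: next=#  (t=1,i=10, bit15=1)
  nb .###.: next=.  (t=0,i=6, bit14=0)
  nb .##.#: next=#  (t=3,i=3, bit13=1)
  nb .##..: next=#  (t=3,i=6, bit12=1)
  nb .#.##: next=#  (t=0,i=4, bit11=1)
  nb .#.#.: next=#  (t=0,i=0, bit10=1)
  nb .#..#: next=#  (t=7,i=6, bit9=1)
  nb .#...: next=.  (t=2,i=7, bit8=0)
  nb ..###: next=.  (t=1,i=9, bit7=0)
  nb ..##.: next=#  (t=3,i=2, bit6=1)
  nb ..#.#: next=.  (t=2,i=4, bit5=0)
  nb ..#..: next=#  (t=2,i=10, bit4=1)
  nb ...##: next=.  (t=1,i=8, bit3=0)
  nb ...#.: next=#  (t=2,i=3, bit2=1)
  nb ....#: next=#  (t=2,i=2, bit1=1)
  nb .....: next=.  (t=2,i=1, bit0=0)
  bits 01000001111101001011111001010110 = 1106558550

1106558550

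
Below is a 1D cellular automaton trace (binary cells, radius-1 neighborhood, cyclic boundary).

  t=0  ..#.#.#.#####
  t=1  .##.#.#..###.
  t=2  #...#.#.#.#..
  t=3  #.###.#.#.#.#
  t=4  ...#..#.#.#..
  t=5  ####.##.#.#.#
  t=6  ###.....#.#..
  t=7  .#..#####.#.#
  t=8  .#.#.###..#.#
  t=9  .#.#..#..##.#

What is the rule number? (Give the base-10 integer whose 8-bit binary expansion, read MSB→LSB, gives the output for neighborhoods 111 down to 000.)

135

  ### -> #   bit 7 = 1  t=0,i=9
  ##. -> .   bit 6 = 0  t=0,i=12
  #.# -> .   bit 5 = 0  t=0,i=3
  #.. -> .   bit 4 = 0  t=0,i=0
  .## -> .   bit 3 = 0  t=0,i=8
  .#. -> #   bit 2 = 1  t=0,i=2
  ..# -> #   bit 1 = 1  t=0,i=1
  ... -> #   bit 0 = 1  t=2,i=2
  bits 10000111 = 135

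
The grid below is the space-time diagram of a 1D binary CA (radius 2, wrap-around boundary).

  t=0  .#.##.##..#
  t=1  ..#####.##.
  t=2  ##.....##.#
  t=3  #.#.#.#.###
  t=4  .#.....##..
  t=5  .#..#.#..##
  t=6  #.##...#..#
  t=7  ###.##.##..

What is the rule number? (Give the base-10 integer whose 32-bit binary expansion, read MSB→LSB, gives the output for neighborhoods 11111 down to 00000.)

  #####|.  b31=0 t=1,i=4
  ####.|.  b30=0 t=1,i=5
  ###.#|.  b29=0 t=1,i=6
  ###..|.  b28=0 t=2,i=1
  ##.##|#  b27=1 t=0,i=5
  ##.#.|#  b26=1 t=3,i=1
  ##..#|#  b25=1 t=0,i=8
  ##...|#  b24=1 t=1,i=10
  #.###|#  b23=1 t=2,i=10
  #.##.|#  b22=1 t=0,i=3
  #.#.#|.  b21=0 t=0,i=1
  #.#..|.  b20=0 t=5,i=1
  #..##|.  b19=0 t=5,i=8
  #..#.|#  b18=1 t=0,i=9
  #...#|#  b17=1 t=1,i=0
  #....|.  b16=0 t=2,i=3
  .####|.  b15=0 t=1,i=3
  .###.|#  b14=1 t=2,i=0
  .##.#|#  b13=1 t=0,i=4
  .##..|.  b12=0 t=0,i=7
  .#.##|#  b11=1 t=0,i=2
  .#.#.|.  b10=0 t=0,i=0
  .#..#|#  b9=1 t=5,i=2
  .#...|.  b8=0 t=4,i=2
  ..###|.  b7=0 t=1,i=2
  ..##.|.  b6=0 t=2,i=7
  ..#.#|.  b5=0 t=0,i=10
  ..#..|#  b4=1 t=4,i=1
  ...##|#  b3=1 t=1,i=1
  ...#.|.  b2=0 t=4,i=0
  ....#|.  b1=0 t=2,i=5
  .....|#  b0=1 t=2,i=4
  bits 00001111110001100110101000011001 = 264661529

264661529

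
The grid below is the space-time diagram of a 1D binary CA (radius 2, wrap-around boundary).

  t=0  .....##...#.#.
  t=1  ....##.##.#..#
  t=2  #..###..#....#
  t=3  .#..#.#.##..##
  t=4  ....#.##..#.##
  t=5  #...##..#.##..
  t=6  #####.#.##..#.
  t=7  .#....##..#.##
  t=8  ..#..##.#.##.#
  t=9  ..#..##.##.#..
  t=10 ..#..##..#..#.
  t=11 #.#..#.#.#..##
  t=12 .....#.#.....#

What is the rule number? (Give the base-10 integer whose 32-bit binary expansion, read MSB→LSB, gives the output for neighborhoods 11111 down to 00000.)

  #####|.  b31=0 t=6,i=2
  ####.|.  b30=0 t=6,i=3
  ###.#|.  b29=0 t=6,i=4
  ###..|.  b28=0 t=2,i=5
  ##.##|.  b27=0 t=1,i=6
  ##.#.|.  b26=0 t=1,i=9
  ##..#|#  b25=1 t=2,i=1
  ##...|#  b24=1 t=0,i=7
  #.###|.  b23=0 t=6,i=0
  #.##.|.  b22=0 t=1,i=7
  #.#.#|#  b21=1 t=3,i=6
  #.#..|.  b20=0 t=0,i=12
  #..##|.  b19=0 t=2,i=2
  #..#.|.  b18=0 t=1,i=12
  #...#|#  b17=1 t=0,i=8
  #....|.  b16=0 t=0,i=0
  .####|#  b15=1 t=6,i=1
  .###.|#  b14=1 t=2,i=4
  .##.#|#  b13=1 t=1,i=5
  .##..|.  b12=0 t=0,i=6
  .#.##|#  b11=1 t=3,i=7
  .#.#.|.  b10=0 t=0,i=11
  .#..#|.  b9=0 t=1,i=11
  .#...|#  b8=1 t=0,i=13
  ..###|.  b7=0 t=2,i=3
  ..##.|#  b6=1 t=0,i=5
  ..#.#|#  b5=1 t=0,i=10
  ..#..|#  b4=1 t=1,i=13
  ...##|#  b3=1 t=0,i=4
  ...#.|.  b2=0 t=0,i=9
  ....#|.  b1=0 t=0,i=3
  .....|.  b0=0 t=0,i=1
  bits 00000011001000101110100101111000 = 52619640

52619640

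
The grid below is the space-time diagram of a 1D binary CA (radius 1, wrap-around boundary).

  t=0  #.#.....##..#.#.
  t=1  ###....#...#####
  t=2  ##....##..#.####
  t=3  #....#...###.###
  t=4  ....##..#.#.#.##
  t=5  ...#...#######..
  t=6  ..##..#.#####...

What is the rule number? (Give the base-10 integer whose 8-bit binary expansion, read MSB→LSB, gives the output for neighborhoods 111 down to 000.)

  ###|#  b7=1 t=1,i=0
  ##.|.  b6=0 t=0,i=9
  #.#|#  b5=1 t=0,i=1
  #..|.  b4=0 t=0,i=3
  .##|.  b3=0 t=0,i=8
  .#.|#  b2=1 t=0,i=0
  ..#|#  b1=1 t=0,i=7
  ...|.  b0=0 t=0,i=4
  bits 10100110 = 166

166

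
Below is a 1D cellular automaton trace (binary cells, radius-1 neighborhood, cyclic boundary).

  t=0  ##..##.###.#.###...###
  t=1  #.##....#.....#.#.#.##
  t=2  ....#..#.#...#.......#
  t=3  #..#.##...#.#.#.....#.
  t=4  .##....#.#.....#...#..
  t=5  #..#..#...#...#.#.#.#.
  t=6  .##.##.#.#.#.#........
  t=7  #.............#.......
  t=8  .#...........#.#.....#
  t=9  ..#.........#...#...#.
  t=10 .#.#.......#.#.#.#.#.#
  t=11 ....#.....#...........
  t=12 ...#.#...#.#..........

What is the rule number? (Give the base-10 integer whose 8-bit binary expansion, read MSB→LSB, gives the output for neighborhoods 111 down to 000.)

146

  ### -> #   bit 7 = 1  t=0,i=0
  ##. -> .   bit 6 = 0  t=0,i=1
  #.# -> .   bit 5 = 0  t=0,i=6
  #.. -> #   bit 4 = 1  t=0,i=2
  .## -> .   bit 3 = 0  t=0,i=4
  .#. -> .   bit 2 = 0  t=0,i=11
  ..# -> #   bit 1 = 1  t=0,i=3
  ... -> .   bit 0 = 0  t=0,i=17
  bits 10010010 = 146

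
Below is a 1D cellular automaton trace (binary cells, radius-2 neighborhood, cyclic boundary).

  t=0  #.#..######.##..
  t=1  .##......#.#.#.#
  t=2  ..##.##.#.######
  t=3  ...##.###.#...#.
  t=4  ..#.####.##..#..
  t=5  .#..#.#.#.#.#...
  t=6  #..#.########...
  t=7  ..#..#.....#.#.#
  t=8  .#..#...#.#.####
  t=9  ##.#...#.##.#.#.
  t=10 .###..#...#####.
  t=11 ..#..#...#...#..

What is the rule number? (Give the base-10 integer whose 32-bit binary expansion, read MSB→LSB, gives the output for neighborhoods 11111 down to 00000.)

  ##### -> .   bit 31 = 0  t=0,i=7
  ####. -> #   bit 30 = 1  t=0,i=9
  ###.# -> .   bit 29 = 0  t=0,i=10
  ###.. -> .   bit 28 = 0  t=2,i=15
  ##.## -> #   bit 27 = 1  t=0,i=11
  ##.#. -> #   bit 26 = 1  t=2,i=7
  ##..# -> .   bit 25 = 0  t=0,i=14
  ##... -> #   bit 24 = 1  t=1,i=3
  #.### -> #   bit 23 = 1  t=2,i=10
  #.##. -> .   bit 22 = 0  t=0,i=12
  #.#.# -> #   bit 21 = 1  t=1,i=11
  #.#.. -> #   bit 20 = 1  t=0,i=2
  #..## -> .   bit 19 = 0  t=0,i=4
  #..#. -> #   bit 18 = 1  t=0,i=15
  #...# -> .   bit 17 = 0  t=3,i=12
  #.... -> .   bit 16 = 0  t=1,i=4
  .#### -> .   bit 15 = 0  t=0,i=6
  .###. -> #   bit 14 = 1  t=3,i=7
  .##.# -> #   bit 13 = 1  t=2,i=3
  .##.. -> #   bit 12 = 1  t=0,i=13
  .#.## -> .   bit 11 = 0  t=1,i=0
  .#.#. -> #   bit 10 = 1  t=0,i=1
  .#..# -> .   bit 9 = 0  t=0,i=3
  .#... -> .   bit 8 = 0  t=3,i=11
  ..### -> .   bit 7 = 0  t=0,i=5
  ..##. -> .   bit 6 = 0  t=2,i=2
  ..#.# -> .   bit 5 = 0  t=0,i=0
  ..#.. -> .   bit 4 = 0  t=3,i=14
  ...## -> #   bit 3 = 1  t=3,i=2
  ...#. -> #   bit 2 = 1  t=1,i=8
  ....# -> .   bit 1 = 0  t=1,i=7
  ..... -> #   bit 0 = 1  t=1,i=5
  bits 01001101101101000111010000001101 = 1303671821

1303671821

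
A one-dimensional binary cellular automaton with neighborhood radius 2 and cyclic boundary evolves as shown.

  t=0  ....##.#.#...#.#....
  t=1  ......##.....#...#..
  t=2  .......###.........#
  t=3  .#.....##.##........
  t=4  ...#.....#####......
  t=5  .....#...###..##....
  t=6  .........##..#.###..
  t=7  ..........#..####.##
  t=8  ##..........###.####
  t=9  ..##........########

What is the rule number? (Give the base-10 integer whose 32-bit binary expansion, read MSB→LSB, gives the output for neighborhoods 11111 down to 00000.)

  nb #####: next=#  (t=4,i=11, bit31=1)
  nb ####.: next=.  (t=4,i=12, bit30=0)
  nb ###.#: next=#  (t=7,i=16, bit29=1)
  nb ###..: next=.  (t=2,i=9, bit28=0)
  nb ##.##: next=#  (t=3,i=9, bit27=1)
  nb ##.#.: next=#  (t=0,i=6, bit26=1)
  nb ##..#: next=.  (t=5,i=12, bit25=0)
  nb ##...: next=#  (t=1,i=8, bit24=1)
  nb #.###: next=#  (t=6,i=15, bit23=1)
  nb #.##.: next=#  (t=3,i=10, bit22=1)
  nb #.#.#: next=#  (t=0,i=7, bit21=1)
  nb #.#..: next=.  (t=0,i=9, bit20=0)
  nb #..##: next=#  (t=5,i=13, bit19=1)
  nb #..#.: next=.  (t=6,i=12, bit18=0)
  nb #...#: next=.  (t=0,i=11, bit17=0)
  nb #....: next=#  (t=0,i=17, bit16=1)
  nb .####: next=#  (t=4,i=10, bit15=1)
  nb .###.: next=#  (t=2,i=8, bit14=1)
  nb .##.#: next=.  (t=0,i=5, bit13=0)
  nb .##..: next=#  (t=1,i=7, bit12=1)
  nb .#.##: next=#  (t=6,i=14, bit11=1)
  nb .#.#.: next=.  (t=0,i=8, bit10=0)
  nb .#..#: next=.  (t=7,i=11, bit9=0)
  nb .#...: next=.  (t=0,i=10, bit8=0)
  nb ..###: next=#  (t=2,i=7, bit7=1)
  nb ..##.: next=.  (t=0,i=4, bit6=0)
  nb ..#.#: next=#  (t=0,i=13, bit5=1)
  nb ..#..: next=.  (t=1,i=13, bit4=0)
  nb ...##: next=.  (t=0,i=3, bit3=0)
  nb ...#.: next=.  (t=0,i=12, bit2=0)
  nb ....#: next=.  (t=0,i=2, bit1=0)
  nb .....: next=.  (t=0,i=0, bit0=0)
  bits 10101101111010011101100010100000 = 2917783712

2917783712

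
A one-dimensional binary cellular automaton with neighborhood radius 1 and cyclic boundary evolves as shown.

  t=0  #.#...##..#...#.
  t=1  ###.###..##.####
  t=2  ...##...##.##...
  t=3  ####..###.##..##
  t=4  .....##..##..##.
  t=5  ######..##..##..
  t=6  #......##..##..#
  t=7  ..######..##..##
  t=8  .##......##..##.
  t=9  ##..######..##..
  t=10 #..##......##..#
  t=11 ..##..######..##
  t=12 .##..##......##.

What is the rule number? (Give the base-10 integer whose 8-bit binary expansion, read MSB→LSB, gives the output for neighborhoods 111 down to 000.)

  ###|.  b7=0 t=1,i=0
  ##.|.  b6=0 t=0,i=7
  #.#|#  b5=1 t=0,i=1
  #..|.  b4=0 t=0,i=3
  .##|#  b3=1 t=0,i=6
  .#.|#  b2=1 t=0,i=0
  ..#|#  b1=1 t=0,i=5
  ...|#  b0=1 t=0,i=4
  bits 00101111 = 47

47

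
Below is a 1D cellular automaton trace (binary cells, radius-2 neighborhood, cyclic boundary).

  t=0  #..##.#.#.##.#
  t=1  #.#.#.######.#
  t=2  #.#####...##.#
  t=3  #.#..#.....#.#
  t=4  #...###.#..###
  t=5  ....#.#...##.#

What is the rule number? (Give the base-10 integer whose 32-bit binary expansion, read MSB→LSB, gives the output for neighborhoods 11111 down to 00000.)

1626095025

  nb #####: next=.  (t=1,i=8, bit31=0)
  nb ####.: next=#  (t=1,i=10, bit30=1)
  nb ###.#: next=#  (t=1,i=11, bit29=1)
  nb ###..: next=.  (t=2,i=6, bit28=0)
  nb ##.##: next=.  (t=0,i=12, bit27=0)
  nb ##.#.: next=.  (t=0,i=5, bit26=0)
  nb ##..#: next=.  (t=0,i=1, bit25=0)
  nb ##...: next=.  (t=2,i=7, bit24=0)
  nb #.###: next=#  (t=1,i=6, bit23=1)
  nb #.##.: next=#  (t=0,i=10, bit22=1)
  nb #.#.#: next=#  (t=0,i=6, bit21=1)
  nb #.#..: next=.  (t=3,i=2, bit20=0)
  nb #..##: next=#  (t=0,i=2, bit19=1)
  nb #..#.: next=#  (t=3,i=4, bit18=1)
  nb #...#: next=.  (t=2,i=8, bit17=0)
  nb #....: next=.  (t=3,i=7, bit16=0)
  nb .####: next=.  (t=1,i=7, bit15=0)
  nb .###.: next=.  (t=4,i=5, bit14=0)
  nb .##.#: next=#  (t=0,i=4, bit13=1)
  nb .##..: next=#  (t=0,i=0, bit12=1)
  nb .#.##: next=#  (t=0,i=9, bit11=1)
  nb .#.#.: next=#  (t=0,i=7, bit10=1)
  nb .#..#: next=.  (t=3,i=3, bit9=0)
  nb .#...: next=#  (t=3,i=6, bit8=1)
  nb ..###: next=#  (t=4,i=4, bit7=1)
  nb ..##.: next=.  (t=0,i=3, bit6=0)
  nb ..#.#: next=#  (t=3,i=11, bit5=1)
  nb ..#..: next=#  (t=3,i=5, bit4=1)
  nb ...##: next=.  (t=2,i=9, bit3=0)
  nb ...#.: next=.  (t=3,i=10, bit2=0)
  nb ....#: next=.  (t=3,i=9, bit1=0)
  nb .....: next=#  (t=3,i=8, bit0=1)
  bits 01100000111011000011110110110001 = 1626095025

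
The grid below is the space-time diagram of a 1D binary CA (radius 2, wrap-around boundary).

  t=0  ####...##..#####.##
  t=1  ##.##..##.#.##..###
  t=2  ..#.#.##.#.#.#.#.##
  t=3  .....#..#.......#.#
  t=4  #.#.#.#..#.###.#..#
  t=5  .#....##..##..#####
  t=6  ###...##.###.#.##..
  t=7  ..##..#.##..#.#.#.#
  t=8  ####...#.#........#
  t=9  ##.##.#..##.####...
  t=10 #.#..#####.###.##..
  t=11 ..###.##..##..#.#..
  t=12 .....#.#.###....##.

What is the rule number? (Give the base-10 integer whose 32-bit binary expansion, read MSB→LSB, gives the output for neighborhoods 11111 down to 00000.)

  #####|#  b31=1 t=0,i=0
  ####.|.  b30=0 t=0,i=2
  ###.#|.  b29=0 t=0,i=15
  ###..|#  b28=1 t=0,i=3
  ##.##|#  b27=1 t=0,i=16
  ##.#.|#  b26=1 t=1,i=9
  ##..#|.  b25=0 t=0,i=9
  ##...|#  b24=1 t=0,i=4
  #.###|#  b23=1 t=0,i=17
  #.##.|.  b22=0 t=1,i=3
  #.#.#|.  b21=0 t=1,i=10
  #.#..|#  b20=1 t=3,i=18
  #..##|#  b19=1 t=0,i=10
  #..#.|.  b18=0 t=2,i=1
  #...#|.  b17=0 t=0,i=5
  #....|.  b16=0 t=3,i=1
  .####|#  b15=1 t=0,i=12
  .###.|.  b14=0 t=4,i=12
  .##.#|.  b13=0 t=1,i=8
  .##..|#  b12=1 t=0,i=8
  .#.##|#  b11=1 t=1,i=11
  .#.#.|.  b10=0 t=2,i=3
  .#..#|#  b9=1 t=3,i=6
  .#...|#  b8=1 t=3,i=0
  ..###|.  b7=0 t=0,i=11
  ..##.|#  b6=1 t=0,i=7
  ..#.#|.  b5=0 t=2,i=2
  ..#..|.  b4=0 t=3,i=5
  ...##|.  b3=0 t=0,i=6
  ...#.|#  b2=1 t=3,i=4
  ....#|.  b1=0 t=3,i=3
  .....|#  b0=1 t=3,i=2
  bits 10011101100110001001101101000101 = 2644024133

2644024133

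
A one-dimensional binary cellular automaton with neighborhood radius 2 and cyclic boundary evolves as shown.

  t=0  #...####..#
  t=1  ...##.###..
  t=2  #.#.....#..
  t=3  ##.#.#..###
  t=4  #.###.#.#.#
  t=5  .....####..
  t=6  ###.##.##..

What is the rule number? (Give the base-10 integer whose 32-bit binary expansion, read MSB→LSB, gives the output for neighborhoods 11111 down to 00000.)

3592685497

  ##### -> #   bit 31 = 1  t=3,i=10
  ####. -> #   bit 30 = 1  t=0,i=6
  ###.# -> .   bit 29 = 0  t=3,i=1
  ###.. -> #   bit 28 = 1  t=0,i=7
  ##.## -> .   bit 27 = 0  t=1,i=5
  ##.#. -> #   bit 26 = 1  t=3,i=2
  ##..# -> #   bit 25 = 1  t=0,i=8
  ##... -> .   bit 24 = 0  t=0,i=1
  #.### -> .   bit 23 = 0  t=1,i=6
  #.##. -> .   bit 22 = 0  t=4,i=10
  #.#.# -> #   bit 21 = 1  t=3,i=3
  #.#.. -> .   bit 20 = 0  t=2,i=2
  #..## -> .   bit 19 = 0  t=0,i=9
  #..#. -> #   bit 18 = 1  t=2,i=10
  #...# -> .   bit 17 = 0  t=0,i=2
  #.... -> .   bit 16 = 0  t=1,i=10
  .#### -> .   bit 15 = 0  t=0,i=5
  .###. -> .   bit 14 = 0  t=1,i=7
  .##.# -> .   bit 13 = 0  t=1,i=4
  .##.. -> .   bit 12 = 0  t=0,i=0
  .#.## -> .   bit 11 = 0  t=4,i=9
  .#.#. -> #   bit 10 = 1  t=2,i=1
  .#..# -> #   bit 9 = 1  t=2,i=9
  .#... -> #   bit 8 = 1  t=2,i=3
  ..### -> #   bit 7 = 1  t=0,i=4
  ..##. -> .   bit 6 = 0  t=0,i=10
  ..#.# -> #   bit 5 = 1  t=2,i=0
  ..#.. -> #   bit 4 = 1  t=2,i=8
  ...## -> #   bit 3 = 1  t=0,i=3
  ...#. -> .   bit 2 = 0  t=2,i=7
  ....# -> .   bit 1 = 0  t=1,i=1
  ..... -> #   bit 0 = 1  t=1,i=0
  bits 11010110001001000000011110111001 = 3592685497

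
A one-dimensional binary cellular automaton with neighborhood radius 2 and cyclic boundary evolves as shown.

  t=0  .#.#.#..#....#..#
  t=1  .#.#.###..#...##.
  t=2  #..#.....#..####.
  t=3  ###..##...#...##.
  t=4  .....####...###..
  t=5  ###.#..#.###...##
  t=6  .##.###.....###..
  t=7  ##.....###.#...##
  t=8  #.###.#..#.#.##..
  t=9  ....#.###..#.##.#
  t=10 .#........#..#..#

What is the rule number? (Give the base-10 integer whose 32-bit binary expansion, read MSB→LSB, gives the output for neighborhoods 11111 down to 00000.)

1635193417

  ##### -> .   bit 31 = 0  t=5,i=0
  ####. -> #   bit 30 = 1  t=2,i=14
  ###.# -> #   bit 29 = 1  t=2,i=15
  ###.. -> .   bit 28 = 0  t=1,i=7
  ##.## -> .   bit 27 = 0  t=3,i=16
  ##.#. -> .   bit 26 = 0  t=2,i=16
  ##..# -> .   bit 25 = 0  t=1,i=8
  ##... -> #   bit 24 = 1  t=3,i=7
  #.### -> .   bit 23 = 0  t=1,i=5
  #.##. -> #   bit 22 = 1  t=8,i=13
  #.#.# -> #   bit 21 = 1  t=0,i=1
  #.#.. -> #   bit 20 = 1  t=0,i=5
  #..## -> .   bit 19 = 0  t=2,i=11
  #..#. -> #   bit 18 = 1  t=0,i=7
  #...# -> #   bit 17 = 1  t=1,i=12
  #.... -> #   bit 16 = 1  t=0,i=10
  .#### -> .   bit 15 = 0  t=2,i=13
  .###. -> .   bit 14 = 0  t=1,i=6
  .##.# -> .   bit 13 = 0  t=3,i=15
  .##.. -> #   bit 12 = 1  t=1,i=15
  .#.## -> .   bit 11 = 0  t=1,i=4
  .#.#. -> .   bit 10 = 0  t=0,i=0
  .#..# -> #   bit 9 = 1  t=0,i=6
  .#... -> .   bit 8 = 0  t=0,i=9
  ..### -> .   bit 7 = 0  t=2,i=12
  ..##. -> #   bit 6 = 1  t=1,i=14
  ..#.# -> .   bit 5 = 0  t=0,i=16
  ..#.. -> .   bit 4 = 0  t=0,i=8
  ...## -> #   bit 3 = 1  t=1,i=13
  ...#. -> .   bit 2 = 0  t=0,i=12
  ....# -> .   bit 1 = 0  t=0,i=11
  ..... -> #   bit 0 = 1  t=2,i=6
  bits 01100001011101110001001001001001 = 1635193417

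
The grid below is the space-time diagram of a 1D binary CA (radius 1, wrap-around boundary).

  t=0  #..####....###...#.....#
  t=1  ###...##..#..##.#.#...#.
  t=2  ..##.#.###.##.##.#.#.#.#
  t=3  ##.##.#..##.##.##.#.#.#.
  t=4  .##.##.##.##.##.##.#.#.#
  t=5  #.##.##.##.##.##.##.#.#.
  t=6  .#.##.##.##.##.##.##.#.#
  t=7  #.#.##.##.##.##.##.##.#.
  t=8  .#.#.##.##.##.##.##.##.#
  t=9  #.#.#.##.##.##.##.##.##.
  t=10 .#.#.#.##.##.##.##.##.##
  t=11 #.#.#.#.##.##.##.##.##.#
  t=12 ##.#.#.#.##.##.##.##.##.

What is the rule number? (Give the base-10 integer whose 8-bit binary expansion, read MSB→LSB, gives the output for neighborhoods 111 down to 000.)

  ###|.  b7=0 t=0,i=4
  ##.|#  b6=1 t=0,i=0
  #.#|#  b5=1 t=1,i=15
  #..|#  b4=1 t=0,i=1
  .##|.  b3=0 t=0,i=3
  .#.|.  b2=0 t=0,i=17
  ..#|#  b1=1 t=0,i=2
  ...|.  b0=0 t=0,i=8
  bits 01110010 = 114

114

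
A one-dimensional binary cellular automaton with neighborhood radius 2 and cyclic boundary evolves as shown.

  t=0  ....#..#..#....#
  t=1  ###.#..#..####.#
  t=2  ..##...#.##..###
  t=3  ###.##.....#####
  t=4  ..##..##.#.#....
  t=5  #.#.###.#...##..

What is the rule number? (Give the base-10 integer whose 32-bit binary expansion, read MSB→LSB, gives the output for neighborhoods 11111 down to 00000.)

  nb #####: next=.  (t=3,i=0, bit31=0)
  nb ####.: next=.  (t=1,i=1, bit30=0)
  nb ###.#: next=#  (t=1,i=2, bit29=1)
  nb ###..: next=#  (t=2,i=15, bit28=1)
  nb ##.##: next=#  (t=1,i=14, bit27=1)
  nb ##.#.: next=#  (t=1,i=3, bit26=1)
  nb ##..#: next=#  (t=2,i=0, bit25=1)
  nb ##...: next=#  (t=2,i=4, bit24=1)
  nb #.###: next=#  (t=1,i=15, bit23=1)
  nb #.##.: next=.  (t=2,i=9, bit22=0)
  nb #.#.#: next=.  (t=4,i=9, bit21=0)
  nb #.#..: next=.  (t=1,i=4, bit20=0)
  nb #..##: next=#  (t=1,i=9, bit19=1)
  nb #..#.: next=.  (t=0,i=6, bit18=0)
  nb #...#: next=#  (t=2,i=5, bit17=1)
  nb #....: next=#  (t=0,i=1, bit16=1)
  nb .####: next=.  (t=1,i=0, bit15=0)
  nb .###.: next=#  (t=2,i=14, bit14=1)
  nb .##.#: next=.  (t=4,i=7, bit13=0)
  nb .##..: next=.  (t=2,i=3, bit12=0)
  nb .#.##: next=.  (t=2,i=8, bit11=0)
  nb .#.#.: next=.  (t=4,i=10, bit10=0)
  nb .#..#: next=.  (t=0,i=5, bit9=0)
  nb .#...: next=#  (t=0,i=0, bit8=1)
  nb ..###: next=#  (t=1,i=10, bit7=1)
  nb ..##.: next=#  (t=2,i=2, bit6=1)
  nb ..#.#: next=.  (t=2,i=7, bit5=0)
  nb ..#..: next=#  (t=0,i=4, bit4=1)
  nb ...##: next=.  (t=3,i=10, bit3=0)
  nb ...#.: next=.  (t=0,i=3, bit2=0)
  nb ....#: next=#  (t=0,i=2, bit1=1)
  nb .....: next=.  (t=3,i=8, bit0=0)
  bits 00111111100010110100000111010010 = 1066090962

1066090962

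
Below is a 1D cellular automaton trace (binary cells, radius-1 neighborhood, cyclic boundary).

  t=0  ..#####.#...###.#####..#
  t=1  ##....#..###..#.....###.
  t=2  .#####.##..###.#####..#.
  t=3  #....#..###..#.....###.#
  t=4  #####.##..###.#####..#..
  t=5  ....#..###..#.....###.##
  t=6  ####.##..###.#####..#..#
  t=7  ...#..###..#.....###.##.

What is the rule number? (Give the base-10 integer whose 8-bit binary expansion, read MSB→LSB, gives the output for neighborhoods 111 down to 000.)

  ###|.  b7=0 t=0,i=3
  ##.|#  b6=1 t=0,i=6
  #.#|.  b5=0 t=0,i=7
  #..|#  b4=1 t=0,i=0
  .##|.  b3=0 t=0,i=2
  .#.|.  b2=0 t=0,i=8
  ..#|#  b1=1 t=0,i=1
  ...|#  b0=1 t=0,i=10
  bits 01010011 = 83

83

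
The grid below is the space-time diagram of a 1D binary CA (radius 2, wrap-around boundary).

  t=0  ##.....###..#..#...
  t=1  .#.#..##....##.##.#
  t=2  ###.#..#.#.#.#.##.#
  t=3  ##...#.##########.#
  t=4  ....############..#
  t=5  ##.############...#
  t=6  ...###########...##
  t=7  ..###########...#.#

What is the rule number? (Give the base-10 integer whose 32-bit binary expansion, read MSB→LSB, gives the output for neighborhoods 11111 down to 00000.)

  nb #####: next=#  (t=3,i=9, bit31=1)
  nb ####.: next=#  (t=2,i=1, bit30=1)
  nb ###.#: next=.  (t=2,i=2, bit29=0)
  nb ###..: next=.  (t=0,i=9, bit28=0)
  nb ##.##: next=.  (t=1,i=14, bit27=0)
  nb ##.#.: next=.  (t=1,i=17, bit26=0)
  nb ##..#: next=.  (t=0,i=10, bit25=0)
  nb ##...: next=.  (t=0,i=2, bit24=0)
  nb #.###: next=#  (t=2,i=18, bit23=1)
  nb #.##.: next=#  (t=1,i=15, bit22=1)
  nb #.#.#: next=#  (t=1,i=1, bit21=1)
  nb #.#..: next=.  (t=1,i=3, bit20=0)
  nb #..##: next=.  (t=1,i=5, bit19=0)
  nb #..#.: next=.  (t=0,i=11, bit18=0)
  nb #...#: next=.  (t=0,i=17, bit17=0)
  nb #....: next=#  (t=0,i=3, bit16=1)
  nb .####: next=#  (t=2,i=0, bit15=1)
  nb .###.: next=.  (t=0,i=8, bit14=0)
  nb .##.#: next=#  (t=1,i=13, bit13=1)
  nb .##..: next=#  (t=0,i=1, bit12=1)
  nb .#.##: next=#  (t=2,i=14, bit11=1)
  nb .#.#.: next=#  (t=1,i=0, bit10=1)
  nb .#..#: next=#  (t=0,i=13, bit9=1)
  nb .#...: next=#  (t=0,i=16, bit8=1)
  nb ..###: next=#  (t=0,i=7, bit7=1)
  nb ..##.: next=.  (t=0,i=0, bit6=0)
  nb ..#.#: next=#  (t=2,i=7, bit5=1)
  nb ..#..: next=#  (t=0,i=12, bit4=1)
  nb ...##: next=#  (t=0,i=6, bit3=1)
  nb ...#.: next=#  (t=3,i=4, bit2=1)
  nb ....#: next=.  (t=0,i=5, bit1=0)
  nb .....: next=.  (t=0,i=4, bit0=0)
  bits 11000000111000011011111110111100 = 3236020156

3236020156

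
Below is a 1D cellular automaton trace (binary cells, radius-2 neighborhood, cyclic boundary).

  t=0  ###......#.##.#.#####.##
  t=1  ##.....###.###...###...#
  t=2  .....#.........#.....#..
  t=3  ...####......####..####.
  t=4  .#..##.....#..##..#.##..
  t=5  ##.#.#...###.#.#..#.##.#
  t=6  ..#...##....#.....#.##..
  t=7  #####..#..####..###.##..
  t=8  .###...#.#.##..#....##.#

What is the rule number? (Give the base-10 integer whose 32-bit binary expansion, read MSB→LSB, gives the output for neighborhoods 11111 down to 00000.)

  nb #####: next=#  (t=0,i=0, bit31=1)
  nb ####.: next=#  (t=0,i=1, bit30=1)
  nb ###.#: next=.  (t=0,i=20, bit29=0)
  nb ###..: next=.  (t=0,i=2, bit28=0)
  nb ##.##: next=.  (t=0,i=21, bit27=0)
  nb ##.#.: next=#  (t=0,i=13, bit26=1)
  nb ##..#: next=.  (t=3,i=17, bit25=0)
  nb ##...: next=.  (t=0,i=3, bit24=0)
  nb #.###: next=.  (t=0,i=16, bit23=0)
  nb #.##.: next=#  (t=0,i=11, bit22=1)
  nb #.#.#: next=.  (t=0,i=14, bit21=0)
  nb #.#..: next=.  (t=5,i=5, bit20=0)
  nb #..##: next=#  (t=3,i=18, bit19=1)
  nb #..#.: next=.  (t=4,i=17, bit18=0)
  nb #...#: next=#  (t=1,i=15, bit17=1)
  nb #....: next=.  (t=0,i=4, bit16=0)
  nb .####: next=#  (t=0,i=17, bit15=1)
  nb .###.: next=.  (t=1,i=0, bit14=0)
  nb .##.#: next=#  (t=0,i=12, bit13=1)
  nb .##..: next=#  (t=4,i=5, bit12=1)
  nb .#.##: next=.  (t=0,i=10, bit11=0)
  nb .#.#.: next=.  (t=5,i=4, bit10=0)
  nb .#..#: next=.  (t=4,i=2, bit9=0)
  nb .#...: next=#  (t=2,i=6, bit8=1)
  nb ..###: next=.  (t=1,i=7, bit7=0)
  nb ..##.: next=.  (t=4,i=4, bit6=0)
  nb ..#.#: next=#  (t=0,i=9, bit5=1)
  nb ..#..: next=#  (t=2,i=5, bit4=1)
  nb ...##: next=.  (t=1,i=6, bit3=0)
  nb ...#.: next=#  (t=0,i=8, bit2=1)
  nb ....#: next=#  (t=0,i=7, bit1=1)
  nb .....: next=.  (t=0,i=5, bit0=0)
  bits 11000100010010101011000100110110 = 3293229366

3293229366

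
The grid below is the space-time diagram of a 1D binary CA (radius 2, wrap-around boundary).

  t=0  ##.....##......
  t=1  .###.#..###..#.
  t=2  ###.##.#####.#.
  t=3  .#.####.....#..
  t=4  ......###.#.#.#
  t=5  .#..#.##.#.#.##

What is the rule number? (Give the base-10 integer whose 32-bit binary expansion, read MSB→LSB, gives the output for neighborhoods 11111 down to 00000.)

  nb #####: next=.  (t=2,i=9, bit31=0)
  nb ####.: next=.  (t=2,i=10, bit30=0)
  nb ###.#: next=.  (t=1,i=3, bit29=0)
  nb ###..: next=#  (t=1,i=10, bit28=1)
  nb ##.##: next=#  (t=2,i=3, bit27=1)
  nb ##.#.: next=#  (t=1,i=4, bit26=1)
  nb ##..#: next=#  (t=1,i=11, bit25=1)
  nb ##...: next=#  (t=0,i=2, bit24=1)
  nb #.###: next=.  (t=2,i=0, bit23=0)
  nb #.##.: next=#  (t=2,i=4, bit22=1)
  nb #.#.#: next=.  (t=2,i=13, bit21=0)
  nb #.#..: next=#  (t=1,i=5, bit20=1)
  nb #..##: next=#  (t=1,i=0, bit19=1)
  nb #..#.: next=.  (t=1,i=12, bit18=0)
  nb #...#: next=#  (t=3,i=14, bit17=1)
  nb #....: next=#  (t=0,i=3, bit16=1)
  nb .####: next=.  (t=2,i=8, bit15=0)
  nb .###.: next=#  (t=1,i=2, bit14=1)
  nb .##.#: next=#  (t=2,i=5, bit13=1)
  nb .##..: next=#  (t=0,i=1, bit12=1)
  nb .#.##: next=.  (t=2,i=14, bit11=0)
  nb .#.#.: next=#  (t=4,i=11, bit10=1)
  nb .#..#: next=.  (t=1,i=6, bit9=0)
  nb .#...: next=.  (t=3,i=13, bit8=0)
  nb ..###: next=#  (t=1,i=1, bit7=1)
  nb ..##.: next=.  (t=0,i=0, bit6=0)
  nb ..#.#: next=.  (t=3,i=1, bit5=0)
  nb ..#..: next=#  (t=1,i=13, bit4=1)
  nb ...##: next=.  (t=0,i=6, bit3=0)
  nb ...#.: next=.  (t=3,i=0, bit2=0)
  nb ....#: next=#  (t=0,i=5, bit1=1)
  nb .....: next=.  (t=0,i=4, bit0=0)
  bits 00011111010110110111010010010010 = 526087314

526087314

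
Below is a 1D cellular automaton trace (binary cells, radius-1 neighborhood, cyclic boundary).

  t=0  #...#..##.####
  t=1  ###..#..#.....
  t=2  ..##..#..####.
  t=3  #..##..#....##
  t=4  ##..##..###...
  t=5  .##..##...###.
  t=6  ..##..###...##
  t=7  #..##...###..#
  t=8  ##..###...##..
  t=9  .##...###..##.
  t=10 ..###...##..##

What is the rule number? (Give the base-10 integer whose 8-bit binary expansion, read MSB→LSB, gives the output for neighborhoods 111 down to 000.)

  ###|.  b7=0 t=0,i=11
  ##.|#  b6=1 t=0,i=0
  #.#|.  b5=0 t=0,i=9
  #..|#  b4=1 t=0,i=1
  .##|.  b3=0 t=0,i=7
  .#.|.  b2=0 t=0,i=4
  ..#|.  b1=0 t=0,i=3
  ...|#  b0=1 t=0,i=2
  bits 01010001 = 81

81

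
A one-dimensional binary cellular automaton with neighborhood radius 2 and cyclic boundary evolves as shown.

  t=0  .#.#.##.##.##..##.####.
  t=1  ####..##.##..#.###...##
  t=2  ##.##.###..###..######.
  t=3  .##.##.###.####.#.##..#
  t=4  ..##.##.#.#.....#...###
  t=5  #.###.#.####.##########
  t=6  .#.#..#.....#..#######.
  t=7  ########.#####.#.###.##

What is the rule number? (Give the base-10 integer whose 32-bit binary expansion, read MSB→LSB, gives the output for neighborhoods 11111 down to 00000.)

2604034047

  ##### -> #   bit 31 = 1  t=1,i=0
  ####. -> .   bit 30 = 0  t=0,i=20
  ###.# -> .   bit 29 = 0  t=2,i=21
  ###.. -> #   bit 28 = 1  t=0,i=21
  ##.## -> #   bit 27 = 1  t=0,i=7
  ##.#. -> .   bit 26 = 0  t=3,i=15
  ##..# -> #   bit 25 = 1  t=0,i=13
  ##... -> #   bit 24 = 1  t=1,i=18
  #.### -> .   bit 23 = 0  t=0,i=18
  #.##. -> .   bit 22 = 0  t=0,i=5
  #.#.# -> #   bit 21 = 1  t=0,i=3
  #.#.. -> #   bit 20 = 1  t=4,i=10
  #..## -> .   bit 19 = 0  t=0,i=14
  #..#. -> #   bit 18 = 1  t=0,i=0
  #...# -> #   bit 17 = 1  t=1,i=19
  #.... -> .   bit 16 = 0  t=4,i=12
  .#### -> .   bit 15 = 0  t=0,i=19
  .###. -> #   bit 14 = 1  t=1,i=16
  .##.# -> #   bit 13 = 1  t=0,i=6
  .##.. -> .   bit 12 = 0  t=0,i=12
  .#.## -> .   bit 11 = 0  t=0,i=4
  .#.#. -> #   bit 10 = 1  t=0,i=2
  .#..# -> #   bit 9 = 1  t=6,i=4
  .#... -> #   bit 8 = 1  t=4,i=11
  ..### -> #   bit 7 = 1  t=1,i=21
  ..##. -> #   bit 6 = 1  t=0,i=15
  ..#.# -> #   bit 5 = 1  t=0,i=1
  ..#.. -> #   bit 4 = 1  t=4,i=16
  ...## -> #   bit 3 = 1  t=1,i=20
  ...#. -> #   bit 2 = 1  t=4,i=15
  ....# -> #   bit 1 = 1  t=4,i=14
  ..... -> #   bit 0 = 1  t=4,i=13
  bits 10011011001101100110011111111111 = 2604034047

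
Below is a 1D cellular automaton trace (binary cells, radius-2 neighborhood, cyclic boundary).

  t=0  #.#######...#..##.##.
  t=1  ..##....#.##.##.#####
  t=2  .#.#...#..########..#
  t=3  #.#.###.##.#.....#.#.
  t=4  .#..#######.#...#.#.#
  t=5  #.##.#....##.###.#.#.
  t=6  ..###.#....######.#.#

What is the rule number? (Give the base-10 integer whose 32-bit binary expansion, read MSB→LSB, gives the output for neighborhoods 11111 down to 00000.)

  ##### -> .   bit 31 = 0  t=0,i=4
  ####. -> .   bit 30 = 0  t=0,i=7
  ###.# -> #   bit 29 = 1  t=3,i=6
  ###.. -> #   bit 28 = 1  t=0,i=8
  ##.## -> #   bit 27 = 1  t=0,i=17
  ##.#. -> #   bit 26 = 1  t=0,i=20
  ##..# -> .   bit 25 = 0  t=1,i=0
  ##... -> .   bit 24 = 0  t=0,i=9
  #.### -> #   bit 23 = 1  t=0,i=2
  #.##. -> #   bit 22 = 1  t=0,i=18
  #.#.# -> .   bit 21 = 0  t=0,i=0
  #.#.. -> .   bit 20 = 0  t=2,i=3
  #..## -> #   bit 19 = 1  t=0,i=14
  #..#. -> #   bit 18 = 1  t=2,i=19
  #...# -> #   bit 17 = 1  t=0,i=10
  #.... -> .   bit 16 = 0  t=1,i=5
  .#### -> #   bit 15 = 1  t=0,i=3
  .###. -> #   bit 14 = 1  t=3,i=5
  .##.# -> #   bit 13 = 1  t=0,i=16
  .##.. -> #   bit 12 = 1  t=1,i=3
  .#.## -> .   bit 11 = 0  t=0,i=1
  .#.#. -> #   bit 10 = 1  t=2,i=0
  .#..# -> #   bit 9 = 1  t=0,i=13
  .#... -> #   bit 8 = 1  t=2,i=4
  ..### -> .   bit 7 = 0  t=2,i=10
  ..##. -> .   bit 6 = 0  t=0,i=15
  ..#.# -> .   bit 5 = 0  t=1,i=8
  ..#.. -> .   bit 4 = 0  t=0,i=12
  ...## -> .   bit 3 = 0  t=5,i=9
  ...#. -> #   bit 2 = 1  t=0,i=11
  ....# -> .   bit 1 = 0  t=1,i=6
  ..... -> .   bit 0 = 0  t=3,i=14
  bits 00111100110011101111011100000100 = 1020196612

1020196612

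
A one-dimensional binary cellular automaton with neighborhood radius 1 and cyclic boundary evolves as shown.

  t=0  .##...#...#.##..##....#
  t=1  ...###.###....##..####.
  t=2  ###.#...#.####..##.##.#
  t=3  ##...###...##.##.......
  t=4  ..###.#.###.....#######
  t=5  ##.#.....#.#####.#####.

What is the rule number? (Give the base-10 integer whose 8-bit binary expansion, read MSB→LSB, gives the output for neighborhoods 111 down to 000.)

  nb ###: next=#  (t=1,i=4, bit7=1)
  nb ##.: next=.  (t=0,i=2, bit6=0)
  nb #.#: next=.  (t=0,i=0, bit5=0)
  nb #..: next=#  (t=0,i=3, bit4=1)
  nb .##: next=.  (t=0,i=1, bit3=0)
  nb .#.: next=.  (t=0,i=6, bit2=0)
  nb ..#: next=#  (t=0,i=5, bit1=1)
  nb ...: next=#  (t=0,i=4, bit0=1)
  bits 10010011 = 147

147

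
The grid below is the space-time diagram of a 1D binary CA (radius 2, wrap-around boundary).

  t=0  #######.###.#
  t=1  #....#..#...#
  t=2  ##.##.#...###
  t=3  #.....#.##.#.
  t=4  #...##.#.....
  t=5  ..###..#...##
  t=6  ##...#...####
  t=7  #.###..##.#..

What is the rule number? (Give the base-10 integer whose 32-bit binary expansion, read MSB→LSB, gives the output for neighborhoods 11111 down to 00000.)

1134205518

  [31] ##### => .  t=0,i=1
  [30] ####. => #  t=0,i=5
  [29] ###.# => .  t=0,i=6
  [28] ###.. => .  t=5,i=4
  [27] ##.## => .  t=0,i=7
  [26] ##.#. => .  t=2,i=5
  [25] ##..# => #  t=5,i=0
  [24] ##... => #  t=1,i=1
  [23] #.### => #  t=0,i=8
  [22] #.##. => .  t=2,i=3
  [21] #.#.# => .  t=3,i=11
  [20] #.#.. => #  t=2,i=6
  [19] #..## => #  t=5,i=1
  [18] #..#. => .  t=1,i=7
  [17] #...# => #  t=1,i=10
  [16] #.... => .  t=1,i=2
  [15] .#### => #  t=0,i=0
  [14] .###. => .  t=0,i=9
  [13] .##.# => .  t=2,i=4
  [12] .##.. => #  t=1,i=0
  [11] .#.## => #  t=3,i=7
  [10] .#.#. => .  t=3,i=12
  [9] .#..# => #  t=1,i=6
  [8] .#... => .  t=1,i=9
  [7] ..### => .  t=2,i=10
  [6] ..##. => #  t=1,i=12
  [5] ..#.# => .  t=3,i=6
  [4] ..#.. => .  t=1,i=5
  [3] ...## => #  t=1,i=11
  [2] ...#. => #  t=1,i=4
  [1] ....# => #  t=1,i=3
  [0] ..... => .  t=3,i=3
  bits 01000011100110101001101001001110 = 1134205518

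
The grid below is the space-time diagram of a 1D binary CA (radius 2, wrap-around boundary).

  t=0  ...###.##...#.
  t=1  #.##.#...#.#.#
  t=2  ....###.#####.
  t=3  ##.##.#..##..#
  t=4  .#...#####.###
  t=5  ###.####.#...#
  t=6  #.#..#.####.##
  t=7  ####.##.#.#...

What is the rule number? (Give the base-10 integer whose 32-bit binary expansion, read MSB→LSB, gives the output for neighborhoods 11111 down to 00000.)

2805567469

  ##### -> #   bit 31 = 1  t=2,i=10
  ####. -> .   bit 30 = 0  t=2,i=11
  ###.# -> #   bit 29 = 1  t=0,i=5
  ###.. -> .   bit 28 = 0  t=2,i=12
  ##.## -> .   bit 27 = 0  t=0,i=6
  ##.#. -> #   bit 26 = 1  t=1,i=4
  ##..# -> #   bit 25 = 1  t=3,i=11
  ##... -> #   bit 24 = 1  t=0,i=9
  #.### -> .   bit 23 = 0  t=2,i=8
  #.##. -> .   bit 22 = 0  t=0,i=7
  #.#.# -> #   bit 21 = 1  t=1,i=11
  #.#.. -> #   bit 20 = 1  t=1,i=5
  #..## -> #   bit 19 = 1  t=3,i=8
  #..#. -> .   bit 18 = 0  t=6,i=4
  #...# -> .   bit 17 = 0  t=0,i=10
  #.... -> #   bit 16 = 1  t=0,i=0
  .#### -> #   bit 15 = 1  t=2,i=9
  .###. -> .   bit 14 = 0  t=0,i=4
  .##.# -> .   bit 13 = 0  t=1,i=0
  .##.. -> .   bit 12 = 0  t=0,i=8
  .#.## -> #   bit 11 = 1  t=1,i=12
  .#.#. -> #   bit 10 = 1  t=1,i=10
  .#..# -> #   bit 9 = 1  t=3,i=7
  .#... -> #   bit 8 = 1  t=0,i=13
  ..### -> #   bit 7 = 1  t=0,i=3
  ..##. -> #   bit 6 = 1  t=3,i=9
  ..#.# -> #   bit 5 = 1  t=1,i=9
  ..#.. -> .   bit 4 = 0  t=0,i=12
  ...## -> #   bit 3 = 1  t=0,i=2
  ...#. -> #   bit 2 = 1  t=0,i=11
  ....# -> .   bit 1 = 0  t=0,i=1
  ..... -> #   bit 0 = 1  t=2,i=1
  bits 10100111001110011000111111101101 = 2805567469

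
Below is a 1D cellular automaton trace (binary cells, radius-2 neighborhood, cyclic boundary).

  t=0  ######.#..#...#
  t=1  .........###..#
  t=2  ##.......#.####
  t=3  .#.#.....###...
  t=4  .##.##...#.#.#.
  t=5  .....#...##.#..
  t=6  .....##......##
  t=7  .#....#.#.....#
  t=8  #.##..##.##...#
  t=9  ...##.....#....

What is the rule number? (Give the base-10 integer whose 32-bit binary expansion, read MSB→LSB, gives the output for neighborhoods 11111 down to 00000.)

  ##### -> .   bit 31 = 0  t=0,i=1
  ####. -> .   bit 30 = 0  t=0,i=4
  ###.# -> .   bit 29 = 0  t=0,i=5
  ###.. -> #   bit 28 = 1  t=1,i=11
  ##.## -> .   bit 27 = 0  t=4,i=3
  ##.#. -> .   bit 26 = 0  t=0,i=6
  ##..# -> #   bit 25 = 1  t=1,i=12
  ##... -> .   bit 24 = 0  t=2,i=2
  #.### -> #   bit 23 = 1  t=2,i=11
  #.##. -> .   bit 22 = 0  t=4,i=4
  #.#.# -> .   bit 21 = 0  t=4,i=11
  #.#.. -> .   bit 20 = 0  t=0,i=7
  #..## -> .   bit 19 = 0  t=4,i=0
  #..#. -> #   bit 18 = 1  t=0,i=9
  #...# -> .   bit 17 = 0  t=0,i=12
  #.... -> #   bit 16 = 1  t=1,i=1
  .#### -> .   bit 15 = 0  t=0,i=0
  .###. -> .   bit 14 = 0  t=1,i=10
  .##.# -> .   bit 13 = 0  t=4,i=2
  .##.. -> #   bit 12 = 1  t=4,i=5
  .#.## -> #   bit 11 = 1  t=2,i=10
  .#.#. -> #   bit 10 = 1  t=3,i=2
  .#..# -> .   bit 9 = 0  t=0,i=8
  .#... -> #   bit 8 = 1  t=0,i=11
  ..### -> #   bit 7 = 1  t=0,i=14
  ..##. -> .   bit 6 = 0  t=4,i=1
  ..#.# -> #   bit 5 = 1  t=2,i=9
  ..#.. -> #   bit 4 = 1  t=0,i=10
  ...## -> .   bit 3 = 0  t=0,i=13
  ...#. -> .   bit 2 = 0  t=2,i=8
  ....# -> .   bit 1 = 0  t=1,i=7
  ..... -> .   bit 0 = 0  t=1,i=2
  bits 00010010100001010001110110110000 = 310713776

310713776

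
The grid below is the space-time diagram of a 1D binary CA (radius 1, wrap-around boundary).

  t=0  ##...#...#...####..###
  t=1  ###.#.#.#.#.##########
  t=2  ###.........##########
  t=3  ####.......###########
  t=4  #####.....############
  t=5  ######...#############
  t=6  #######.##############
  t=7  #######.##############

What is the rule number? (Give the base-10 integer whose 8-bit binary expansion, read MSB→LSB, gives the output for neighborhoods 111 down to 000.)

  ###|#  b7=1 t=0,i=0
  ##.|#  b6=1 t=0,i=1
  #.#|.  b5=0 t=1,i=3
  #..|#  b4=1 t=0,i=2
  .##|#  b3=1 t=0,i=13
  .#.|.  b2=0 t=0,i=5
  ..#|#  b1=1 t=0,i=4
  ...|.  b0=0 t=0,i=3
  bits 11011010 = 218

218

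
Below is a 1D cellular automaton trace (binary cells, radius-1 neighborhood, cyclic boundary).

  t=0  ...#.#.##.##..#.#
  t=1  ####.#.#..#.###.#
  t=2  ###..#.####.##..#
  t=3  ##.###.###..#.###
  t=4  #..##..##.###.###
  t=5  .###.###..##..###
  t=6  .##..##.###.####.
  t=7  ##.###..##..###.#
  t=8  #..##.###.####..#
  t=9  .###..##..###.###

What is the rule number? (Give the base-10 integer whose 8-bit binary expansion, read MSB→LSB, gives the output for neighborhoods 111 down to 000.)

159

  ### -> #   bit 7 = 1  t=1,i=0
  ##. -> .   bit 6 = 0  t=0,i=8
  #.# -> .   bit 5 = 0  t=0,i=4
  #.. -> #   bit 4 = 1  t=0,i=0
  .## -> #   bit 3 = 1  t=0,i=7
  .#. -> #   bit 2 = 1  t=0,i=3
  ..# -> #   bit 1 = 1  t=0,i=2
  ... -> #   bit 0 = 1  t=0,i=1
  bits 10011111 = 159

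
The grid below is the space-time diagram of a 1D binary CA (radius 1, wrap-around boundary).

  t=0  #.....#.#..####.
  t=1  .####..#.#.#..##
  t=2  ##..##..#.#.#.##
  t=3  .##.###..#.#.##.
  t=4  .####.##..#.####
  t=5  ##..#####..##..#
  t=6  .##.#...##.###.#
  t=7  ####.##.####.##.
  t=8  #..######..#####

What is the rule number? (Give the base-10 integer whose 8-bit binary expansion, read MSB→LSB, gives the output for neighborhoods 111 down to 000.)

121

  nb ###: next=.  (t=0,i=12, bit7=0)
  nb ##.: next=#  (t=0,i=14, bit6=1)
  nb #.#: next=#  (t=0,i=7, bit5=1)
  nb #..: next=#  (t=0,i=1, bit4=1)
  nb .##: next=#  (t=0,i=11, bit3=1)
  nb .#.: next=.  (t=0,i=0, bit2=0)
  nb ..#: next=.  (t=0,i=5, bit1=0)
  nb ...: next=#  (t=0,i=2, bit0=1)
  bits 01111001 = 121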